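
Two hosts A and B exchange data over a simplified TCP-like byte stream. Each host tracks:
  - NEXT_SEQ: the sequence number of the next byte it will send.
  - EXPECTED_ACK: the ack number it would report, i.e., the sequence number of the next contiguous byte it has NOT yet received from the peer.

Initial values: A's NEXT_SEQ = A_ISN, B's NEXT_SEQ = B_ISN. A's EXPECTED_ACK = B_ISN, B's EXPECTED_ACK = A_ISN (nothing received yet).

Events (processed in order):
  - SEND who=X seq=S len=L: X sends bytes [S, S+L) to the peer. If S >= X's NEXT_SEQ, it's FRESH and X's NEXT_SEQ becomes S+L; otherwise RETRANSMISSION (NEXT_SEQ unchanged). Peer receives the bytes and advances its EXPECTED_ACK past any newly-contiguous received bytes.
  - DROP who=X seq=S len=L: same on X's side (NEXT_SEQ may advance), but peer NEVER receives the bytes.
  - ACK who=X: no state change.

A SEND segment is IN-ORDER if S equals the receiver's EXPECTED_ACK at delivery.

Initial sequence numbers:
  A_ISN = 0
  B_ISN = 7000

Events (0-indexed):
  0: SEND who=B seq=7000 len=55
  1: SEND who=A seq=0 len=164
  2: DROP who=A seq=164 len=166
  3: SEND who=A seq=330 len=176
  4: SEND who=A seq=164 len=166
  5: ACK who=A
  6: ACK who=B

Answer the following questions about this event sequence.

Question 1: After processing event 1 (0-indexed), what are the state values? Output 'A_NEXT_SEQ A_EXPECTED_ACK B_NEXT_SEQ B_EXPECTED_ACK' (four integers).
After event 0: A_seq=0 A_ack=7055 B_seq=7055 B_ack=0
After event 1: A_seq=164 A_ack=7055 B_seq=7055 B_ack=164

164 7055 7055 164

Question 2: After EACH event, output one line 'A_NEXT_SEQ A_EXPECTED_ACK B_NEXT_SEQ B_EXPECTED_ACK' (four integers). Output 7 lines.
0 7055 7055 0
164 7055 7055 164
330 7055 7055 164
506 7055 7055 164
506 7055 7055 506
506 7055 7055 506
506 7055 7055 506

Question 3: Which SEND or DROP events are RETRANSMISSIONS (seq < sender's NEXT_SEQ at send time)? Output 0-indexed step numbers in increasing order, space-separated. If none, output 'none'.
Answer: 4

Derivation:
Step 0: SEND seq=7000 -> fresh
Step 1: SEND seq=0 -> fresh
Step 2: DROP seq=164 -> fresh
Step 3: SEND seq=330 -> fresh
Step 4: SEND seq=164 -> retransmit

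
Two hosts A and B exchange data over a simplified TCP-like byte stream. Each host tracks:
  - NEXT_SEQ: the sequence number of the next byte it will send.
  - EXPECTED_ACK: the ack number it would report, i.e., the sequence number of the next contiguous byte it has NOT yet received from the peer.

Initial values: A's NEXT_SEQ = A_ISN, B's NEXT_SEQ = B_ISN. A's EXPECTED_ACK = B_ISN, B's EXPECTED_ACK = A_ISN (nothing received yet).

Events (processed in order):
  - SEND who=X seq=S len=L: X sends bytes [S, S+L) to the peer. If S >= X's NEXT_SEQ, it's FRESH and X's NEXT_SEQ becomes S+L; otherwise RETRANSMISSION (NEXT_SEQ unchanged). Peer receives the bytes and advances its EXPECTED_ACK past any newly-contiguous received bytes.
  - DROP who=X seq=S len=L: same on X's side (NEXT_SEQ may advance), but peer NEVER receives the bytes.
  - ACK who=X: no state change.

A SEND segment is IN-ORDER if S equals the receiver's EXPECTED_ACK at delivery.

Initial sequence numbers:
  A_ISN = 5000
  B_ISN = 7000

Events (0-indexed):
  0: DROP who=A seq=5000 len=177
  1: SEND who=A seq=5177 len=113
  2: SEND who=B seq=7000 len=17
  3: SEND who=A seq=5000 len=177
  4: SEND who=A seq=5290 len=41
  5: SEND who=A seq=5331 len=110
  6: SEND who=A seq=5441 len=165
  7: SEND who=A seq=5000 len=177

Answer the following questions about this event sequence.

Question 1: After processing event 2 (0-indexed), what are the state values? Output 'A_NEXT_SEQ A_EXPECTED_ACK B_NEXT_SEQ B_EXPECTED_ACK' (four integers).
After event 0: A_seq=5177 A_ack=7000 B_seq=7000 B_ack=5000
After event 1: A_seq=5290 A_ack=7000 B_seq=7000 B_ack=5000
After event 2: A_seq=5290 A_ack=7017 B_seq=7017 B_ack=5000

5290 7017 7017 5000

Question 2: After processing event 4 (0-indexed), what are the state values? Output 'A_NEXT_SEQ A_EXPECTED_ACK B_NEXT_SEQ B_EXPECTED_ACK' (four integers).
After event 0: A_seq=5177 A_ack=7000 B_seq=7000 B_ack=5000
After event 1: A_seq=5290 A_ack=7000 B_seq=7000 B_ack=5000
After event 2: A_seq=5290 A_ack=7017 B_seq=7017 B_ack=5000
After event 3: A_seq=5290 A_ack=7017 B_seq=7017 B_ack=5290
After event 4: A_seq=5331 A_ack=7017 B_seq=7017 B_ack=5331

5331 7017 7017 5331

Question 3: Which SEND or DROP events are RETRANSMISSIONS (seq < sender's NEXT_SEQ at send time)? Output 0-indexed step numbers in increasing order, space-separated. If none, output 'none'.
Step 0: DROP seq=5000 -> fresh
Step 1: SEND seq=5177 -> fresh
Step 2: SEND seq=7000 -> fresh
Step 3: SEND seq=5000 -> retransmit
Step 4: SEND seq=5290 -> fresh
Step 5: SEND seq=5331 -> fresh
Step 6: SEND seq=5441 -> fresh
Step 7: SEND seq=5000 -> retransmit

Answer: 3 7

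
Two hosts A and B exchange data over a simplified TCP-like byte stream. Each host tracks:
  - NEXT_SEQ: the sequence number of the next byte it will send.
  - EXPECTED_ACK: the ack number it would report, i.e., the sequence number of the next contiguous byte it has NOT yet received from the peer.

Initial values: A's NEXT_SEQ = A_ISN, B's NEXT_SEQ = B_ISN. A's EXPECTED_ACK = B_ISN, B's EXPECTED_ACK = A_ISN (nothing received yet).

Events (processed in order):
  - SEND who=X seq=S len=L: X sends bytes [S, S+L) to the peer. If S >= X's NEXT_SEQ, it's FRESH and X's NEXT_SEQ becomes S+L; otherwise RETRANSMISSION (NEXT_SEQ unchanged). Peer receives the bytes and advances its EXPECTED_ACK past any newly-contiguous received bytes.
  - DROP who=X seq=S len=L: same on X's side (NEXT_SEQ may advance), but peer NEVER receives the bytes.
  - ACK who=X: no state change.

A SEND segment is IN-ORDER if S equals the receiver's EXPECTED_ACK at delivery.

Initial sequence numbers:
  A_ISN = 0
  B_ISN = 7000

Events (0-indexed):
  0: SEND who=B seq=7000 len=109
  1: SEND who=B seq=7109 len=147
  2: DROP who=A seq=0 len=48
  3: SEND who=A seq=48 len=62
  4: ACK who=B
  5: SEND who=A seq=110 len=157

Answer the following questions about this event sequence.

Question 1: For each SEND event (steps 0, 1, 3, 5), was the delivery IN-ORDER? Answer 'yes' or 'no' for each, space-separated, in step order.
Answer: yes yes no no

Derivation:
Step 0: SEND seq=7000 -> in-order
Step 1: SEND seq=7109 -> in-order
Step 3: SEND seq=48 -> out-of-order
Step 5: SEND seq=110 -> out-of-order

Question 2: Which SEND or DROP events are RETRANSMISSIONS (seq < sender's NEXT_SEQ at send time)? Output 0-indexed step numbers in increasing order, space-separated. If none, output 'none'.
Answer: none

Derivation:
Step 0: SEND seq=7000 -> fresh
Step 1: SEND seq=7109 -> fresh
Step 2: DROP seq=0 -> fresh
Step 3: SEND seq=48 -> fresh
Step 5: SEND seq=110 -> fresh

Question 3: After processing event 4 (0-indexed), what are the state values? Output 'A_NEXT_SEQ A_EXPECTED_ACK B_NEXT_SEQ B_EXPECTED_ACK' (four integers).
After event 0: A_seq=0 A_ack=7109 B_seq=7109 B_ack=0
After event 1: A_seq=0 A_ack=7256 B_seq=7256 B_ack=0
After event 2: A_seq=48 A_ack=7256 B_seq=7256 B_ack=0
After event 3: A_seq=110 A_ack=7256 B_seq=7256 B_ack=0
After event 4: A_seq=110 A_ack=7256 B_seq=7256 B_ack=0

110 7256 7256 0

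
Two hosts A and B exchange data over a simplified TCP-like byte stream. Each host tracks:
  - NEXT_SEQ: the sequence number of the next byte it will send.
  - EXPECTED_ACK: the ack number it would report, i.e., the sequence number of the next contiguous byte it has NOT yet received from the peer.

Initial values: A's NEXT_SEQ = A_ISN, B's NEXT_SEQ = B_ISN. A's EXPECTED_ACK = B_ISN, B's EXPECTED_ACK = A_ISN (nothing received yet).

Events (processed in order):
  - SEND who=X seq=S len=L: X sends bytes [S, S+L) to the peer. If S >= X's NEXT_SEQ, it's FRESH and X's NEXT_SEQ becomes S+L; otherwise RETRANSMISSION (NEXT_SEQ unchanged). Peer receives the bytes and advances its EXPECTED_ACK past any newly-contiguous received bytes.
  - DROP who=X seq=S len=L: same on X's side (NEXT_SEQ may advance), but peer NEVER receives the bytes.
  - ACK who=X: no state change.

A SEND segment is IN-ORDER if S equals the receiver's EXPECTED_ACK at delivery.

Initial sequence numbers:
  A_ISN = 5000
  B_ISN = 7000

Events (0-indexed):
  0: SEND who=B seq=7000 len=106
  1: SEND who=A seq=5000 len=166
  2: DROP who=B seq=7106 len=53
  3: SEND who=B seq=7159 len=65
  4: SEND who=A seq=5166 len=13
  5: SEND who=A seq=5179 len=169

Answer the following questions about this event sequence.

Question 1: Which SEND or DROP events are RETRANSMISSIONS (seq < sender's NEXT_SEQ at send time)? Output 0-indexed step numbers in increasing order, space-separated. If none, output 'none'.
Step 0: SEND seq=7000 -> fresh
Step 1: SEND seq=5000 -> fresh
Step 2: DROP seq=7106 -> fresh
Step 3: SEND seq=7159 -> fresh
Step 4: SEND seq=5166 -> fresh
Step 5: SEND seq=5179 -> fresh

Answer: none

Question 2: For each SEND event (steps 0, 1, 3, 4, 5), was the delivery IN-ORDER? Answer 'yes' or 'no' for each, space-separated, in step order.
Step 0: SEND seq=7000 -> in-order
Step 1: SEND seq=5000 -> in-order
Step 3: SEND seq=7159 -> out-of-order
Step 4: SEND seq=5166 -> in-order
Step 5: SEND seq=5179 -> in-order

Answer: yes yes no yes yes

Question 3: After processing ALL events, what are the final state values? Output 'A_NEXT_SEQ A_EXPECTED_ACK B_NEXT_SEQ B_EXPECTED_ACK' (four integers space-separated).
Answer: 5348 7106 7224 5348

Derivation:
After event 0: A_seq=5000 A_ack=7106 B_seq=7106 B_ack=5000
After event 1: A_seq=5166 A_ack=7106 B_seq=7106 B_ack=5166
After event 2: A_seq=5166 A_ack=7106 B_seq=7159 B_ack=5166
After event 3: A_seq=5166 A_ack=7106 B_seq=7224 B_ack=5166
After event 4: A_seq=5179 A_ack=7106 B_seq=7224 B_ack=5179
After event 5: A_seq=5348 A_ack=7106 B_seq=7224 B_ack=5348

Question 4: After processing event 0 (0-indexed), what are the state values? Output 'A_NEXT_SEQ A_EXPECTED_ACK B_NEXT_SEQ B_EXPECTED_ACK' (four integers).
After event 0: A_seq=5000 A_ack=7106 B_seq=7106 B_ack=5000

5000 7106 7106 5000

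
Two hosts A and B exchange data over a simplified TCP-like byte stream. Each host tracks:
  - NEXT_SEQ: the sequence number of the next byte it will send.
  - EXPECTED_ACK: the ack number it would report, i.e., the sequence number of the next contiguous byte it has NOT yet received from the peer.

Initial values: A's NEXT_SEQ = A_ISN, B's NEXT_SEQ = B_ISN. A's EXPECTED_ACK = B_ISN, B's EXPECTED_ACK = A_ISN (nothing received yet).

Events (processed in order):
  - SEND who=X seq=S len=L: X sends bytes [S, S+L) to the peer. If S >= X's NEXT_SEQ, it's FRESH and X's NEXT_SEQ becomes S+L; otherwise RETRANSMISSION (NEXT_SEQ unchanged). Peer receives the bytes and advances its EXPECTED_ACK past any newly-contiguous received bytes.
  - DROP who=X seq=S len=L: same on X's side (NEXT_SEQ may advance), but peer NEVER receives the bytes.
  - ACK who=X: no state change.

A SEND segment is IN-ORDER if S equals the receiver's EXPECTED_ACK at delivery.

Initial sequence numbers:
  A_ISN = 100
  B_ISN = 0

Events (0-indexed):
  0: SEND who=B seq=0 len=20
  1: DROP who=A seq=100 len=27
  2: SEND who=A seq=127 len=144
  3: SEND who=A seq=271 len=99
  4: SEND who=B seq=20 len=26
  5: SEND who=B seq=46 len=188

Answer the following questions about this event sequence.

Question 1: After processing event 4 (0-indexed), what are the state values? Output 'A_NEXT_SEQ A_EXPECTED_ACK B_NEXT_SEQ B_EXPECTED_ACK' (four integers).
After event 0: A_seq=100 A_ack=20 B_seq=20 B_ack=100
After event 1: A_seq=127 A_ack=20 B_seq=20 B_ack=100
After event 2: A_seq=271 A_ack=20 B_seq=20 B_ack=100
After event 3: A_seq=370 A_ack=20 B_seq=20 B_ack=100
After event 4: A_seq=370 A_ack=46 B_seq=46 B_ack=100

370 46 46 100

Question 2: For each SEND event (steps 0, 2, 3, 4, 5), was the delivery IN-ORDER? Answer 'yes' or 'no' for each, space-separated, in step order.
Answer: yes no no yes yes

Derivation:
Step 0: SEND seq=0 -> in-order
Step 2: SEND seq=127 -> out-of-order
Step 3: SEND seq=271 -> out-of-order
Step 4: SEND seq=20 -> in-order
Step 5: SEND seq=46 -> in-order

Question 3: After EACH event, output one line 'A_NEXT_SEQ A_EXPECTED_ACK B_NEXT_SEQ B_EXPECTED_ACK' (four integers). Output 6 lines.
100 20 20 100
127 20 20 100
271 20 20 100
370 20 20 100
370 46 46 100
370 234 234 100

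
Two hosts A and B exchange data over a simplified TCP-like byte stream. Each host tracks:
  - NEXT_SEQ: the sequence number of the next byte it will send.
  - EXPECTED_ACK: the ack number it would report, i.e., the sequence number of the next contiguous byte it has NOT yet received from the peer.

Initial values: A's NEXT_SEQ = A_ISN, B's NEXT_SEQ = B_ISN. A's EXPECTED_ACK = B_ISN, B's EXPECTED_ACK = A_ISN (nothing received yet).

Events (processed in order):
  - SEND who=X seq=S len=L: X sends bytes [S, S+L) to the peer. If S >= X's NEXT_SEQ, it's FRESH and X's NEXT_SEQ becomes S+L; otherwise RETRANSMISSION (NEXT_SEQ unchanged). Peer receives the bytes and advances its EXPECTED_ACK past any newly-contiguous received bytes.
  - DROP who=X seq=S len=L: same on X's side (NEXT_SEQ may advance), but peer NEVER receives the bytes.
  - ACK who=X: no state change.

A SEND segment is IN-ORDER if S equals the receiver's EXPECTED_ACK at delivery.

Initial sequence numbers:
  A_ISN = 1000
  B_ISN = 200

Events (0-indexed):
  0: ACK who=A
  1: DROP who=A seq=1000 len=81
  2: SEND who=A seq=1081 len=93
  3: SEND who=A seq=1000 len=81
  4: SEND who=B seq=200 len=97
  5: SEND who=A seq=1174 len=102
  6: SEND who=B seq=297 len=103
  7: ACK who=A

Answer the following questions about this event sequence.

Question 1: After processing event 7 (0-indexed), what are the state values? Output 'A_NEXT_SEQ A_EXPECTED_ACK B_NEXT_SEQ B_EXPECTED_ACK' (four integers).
After event 0: A_seq=1000 A_ack=200 B_seq=200 B_ack=1000
After event 1: A_seq=1081 A_ack=200 B_seq=200 B_ack=1000
After event 2: A_seq=1174 A_ack=200 B_seq=200 B_ack=1000
After event 3: A_seq=1174 A_ack=200 B_seq=200 B_ack=1174
After event 4: A_seq=1174 A_ack=297 B_seq=297 B_ack=1174
After event 5: A_seq=1276 A_ack=297 B_seq=297 B_ack=1276
After event 6: A_seq=1276 A_ack=400 B_seq=400 B_ack=1276
After event 7: A_seq=1276 A_ack=400 B_seq=400 B_ack=1276

1276 400 400 1276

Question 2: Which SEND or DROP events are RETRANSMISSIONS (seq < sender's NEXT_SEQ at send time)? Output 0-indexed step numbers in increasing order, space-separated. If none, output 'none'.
Step 1: DROP seq=1000 -> fresh
Step 2: SEND seq=1081 -> fresh
Step 3: SEND seq=1000 -> retransmit
Step 4: SEND seq=200 -> fresh
Step 5: SEND seq=1174 -> fresh
Step 6: SEND seq=297 -> fresh

Answer: 3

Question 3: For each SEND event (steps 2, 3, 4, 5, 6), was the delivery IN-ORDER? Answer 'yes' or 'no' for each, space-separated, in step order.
Step 2: SEND seq=1081 -> out-of-order
Step 3: SEND seq=1000 -> in-order
Step 4: SEND seq=200 -> in-order
Step 5: SEND seq=1174 -> in-order
Step 6: SEND seq=297 -> in-order

Answer: no yes yes yes yes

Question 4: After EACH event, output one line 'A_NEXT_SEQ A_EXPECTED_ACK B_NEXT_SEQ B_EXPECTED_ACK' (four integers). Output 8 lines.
1000 200 200 1000
1081 200 200 1000
1174 200 200 1000
1174 200 200 1174
1174 297 297 1174
1276 297 297 1276
1276 400 400 1276
1276 400 400 1276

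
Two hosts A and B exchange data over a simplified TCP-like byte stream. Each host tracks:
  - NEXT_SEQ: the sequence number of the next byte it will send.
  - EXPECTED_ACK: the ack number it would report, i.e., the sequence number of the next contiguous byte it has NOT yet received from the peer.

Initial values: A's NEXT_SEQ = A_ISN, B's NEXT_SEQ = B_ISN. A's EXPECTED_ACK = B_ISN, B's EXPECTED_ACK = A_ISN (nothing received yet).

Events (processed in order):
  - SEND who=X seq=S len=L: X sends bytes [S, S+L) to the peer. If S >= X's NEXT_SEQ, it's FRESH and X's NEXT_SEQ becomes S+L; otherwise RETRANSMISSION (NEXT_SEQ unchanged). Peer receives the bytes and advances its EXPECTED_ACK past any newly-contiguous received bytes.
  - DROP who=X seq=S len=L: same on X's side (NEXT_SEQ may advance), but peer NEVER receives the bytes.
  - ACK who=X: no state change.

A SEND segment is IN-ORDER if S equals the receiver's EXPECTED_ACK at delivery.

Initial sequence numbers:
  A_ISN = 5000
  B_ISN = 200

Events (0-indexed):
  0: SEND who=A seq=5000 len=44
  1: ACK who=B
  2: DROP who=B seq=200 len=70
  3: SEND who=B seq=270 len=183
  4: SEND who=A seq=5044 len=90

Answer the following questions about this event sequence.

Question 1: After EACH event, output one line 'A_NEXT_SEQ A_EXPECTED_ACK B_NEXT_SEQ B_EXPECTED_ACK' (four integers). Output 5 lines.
5044 200 200 5044
5044 200 200 5044
5044 200 270 5044
5044 200 453 5044
5134 200 453 5134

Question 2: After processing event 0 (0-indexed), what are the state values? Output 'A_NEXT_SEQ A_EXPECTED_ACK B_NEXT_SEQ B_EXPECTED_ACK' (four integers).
After event 0: A_seq=5044 A_ack=200 B_seq=200 B_ack=5044

5044 200 200 5044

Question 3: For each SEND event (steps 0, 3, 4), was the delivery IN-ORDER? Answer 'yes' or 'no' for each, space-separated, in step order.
Answer: yes no yes

Derivation:
Step 0: SEND seq=5000 -> in-order
Step 3: SEND seq=270 -> out-of-order
Step 4: SEND seq=5044 -> in-order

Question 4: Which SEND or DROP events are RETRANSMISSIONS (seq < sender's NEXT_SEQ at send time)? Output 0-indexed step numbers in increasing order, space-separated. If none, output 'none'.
Answer: none

Derivation:
Step 0: SEND seq=5000 -> fresh
Step 2: DROP seq=200 -> fresh
Step 3: SEND seq=270 -> fresh
Step 4: SEND seq=5044 -> fresh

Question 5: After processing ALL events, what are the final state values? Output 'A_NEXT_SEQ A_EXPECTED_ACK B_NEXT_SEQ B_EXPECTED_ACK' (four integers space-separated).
Answer: 5134 200 453 5134

Derivation:
After event 0: A_seq=5044 A_ack=200 B_seq=200 B_ack=5044
After event 1: A_seq=5044 A_ack=200 B_seq=200 B_ack=5044
After event 2: A_seq=5044 A_ack=200 B_seq=270 B_ack=5044
After event 3: A_seq=5044 A_ack=200 B_seq=453 B_ack=5044
After event 4: A_seq=5134 A_ack=200 B_seq=453 B_ack=5134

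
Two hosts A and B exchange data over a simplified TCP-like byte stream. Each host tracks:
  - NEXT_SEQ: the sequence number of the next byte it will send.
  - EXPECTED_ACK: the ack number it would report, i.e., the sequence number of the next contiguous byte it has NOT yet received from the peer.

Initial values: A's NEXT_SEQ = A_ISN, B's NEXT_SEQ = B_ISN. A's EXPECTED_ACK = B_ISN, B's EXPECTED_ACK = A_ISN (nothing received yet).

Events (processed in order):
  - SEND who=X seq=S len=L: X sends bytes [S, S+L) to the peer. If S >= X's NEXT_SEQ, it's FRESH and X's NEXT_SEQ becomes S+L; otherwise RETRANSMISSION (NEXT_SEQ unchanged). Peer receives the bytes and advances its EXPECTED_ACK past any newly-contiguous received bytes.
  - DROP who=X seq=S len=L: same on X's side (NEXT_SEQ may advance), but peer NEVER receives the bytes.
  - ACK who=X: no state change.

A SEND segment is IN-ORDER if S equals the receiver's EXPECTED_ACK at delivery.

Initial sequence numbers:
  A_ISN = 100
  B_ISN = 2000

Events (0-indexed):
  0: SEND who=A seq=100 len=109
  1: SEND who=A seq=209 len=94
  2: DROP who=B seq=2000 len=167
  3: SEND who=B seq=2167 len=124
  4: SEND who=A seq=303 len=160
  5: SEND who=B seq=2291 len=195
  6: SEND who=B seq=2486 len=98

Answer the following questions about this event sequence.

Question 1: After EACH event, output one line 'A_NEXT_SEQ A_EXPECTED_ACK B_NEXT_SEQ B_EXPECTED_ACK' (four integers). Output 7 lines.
209 2000 2000 209
303 2000 2000 303
303 2000 2167 303
303 2000 2291 303
463 2000 2291 463
463 2000 2486 463
463 2000 2584 463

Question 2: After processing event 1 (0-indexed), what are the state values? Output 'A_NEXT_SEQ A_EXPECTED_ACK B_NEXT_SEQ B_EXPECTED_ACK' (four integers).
After event 0: A_seq=209 A_ack=2000 B_seq=2000 B_ack=209
After event 1: A_seq=303 A_ack=2000 B_seq=2000 B_ack=303

303 2000 2000 303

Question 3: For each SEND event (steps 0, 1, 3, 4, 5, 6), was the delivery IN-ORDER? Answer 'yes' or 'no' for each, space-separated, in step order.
Answer: yes yes no yes no no

Derivation:
Step 0: SEND seq=100 -> in-order
Step 1: SEND seq=209 -> in-order
Step 3: SEND seq=2167 -> out-of-order
Step 4: SEND seq=303 -> in-order
Step 5: SEND seq=2291 -> out-of-order
Step 6: SEND seq=2486 -> out-of-order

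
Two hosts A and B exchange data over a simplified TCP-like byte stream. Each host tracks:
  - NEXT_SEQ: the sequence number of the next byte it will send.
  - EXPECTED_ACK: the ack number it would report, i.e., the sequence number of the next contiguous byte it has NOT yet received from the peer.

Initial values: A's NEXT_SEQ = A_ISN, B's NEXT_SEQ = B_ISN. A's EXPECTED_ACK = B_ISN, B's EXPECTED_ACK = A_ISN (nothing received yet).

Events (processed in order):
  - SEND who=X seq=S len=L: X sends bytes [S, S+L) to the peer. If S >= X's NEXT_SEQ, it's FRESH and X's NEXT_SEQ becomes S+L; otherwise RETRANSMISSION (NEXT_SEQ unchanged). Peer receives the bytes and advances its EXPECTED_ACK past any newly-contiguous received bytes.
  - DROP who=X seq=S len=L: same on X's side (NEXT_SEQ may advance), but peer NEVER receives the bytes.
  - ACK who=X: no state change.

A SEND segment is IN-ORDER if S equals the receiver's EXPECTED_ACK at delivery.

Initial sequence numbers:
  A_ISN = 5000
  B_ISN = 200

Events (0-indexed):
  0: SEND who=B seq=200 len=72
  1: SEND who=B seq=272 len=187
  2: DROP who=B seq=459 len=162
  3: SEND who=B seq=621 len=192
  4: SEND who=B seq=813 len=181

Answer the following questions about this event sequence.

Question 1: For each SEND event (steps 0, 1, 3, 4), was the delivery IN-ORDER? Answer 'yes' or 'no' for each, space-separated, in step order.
Answer: yes yes no no

Derivation:
Step 0: SEND seq=200 -> in-order
Step 1: SEND seq=272 -> in-order
Step 3: SEND seq=621 -> out-of-order
Step 4: SEND seq=813 -> out-of-order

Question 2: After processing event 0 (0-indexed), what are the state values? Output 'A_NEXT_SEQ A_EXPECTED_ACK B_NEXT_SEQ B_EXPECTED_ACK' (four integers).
After event 0: A_seq=5000 A_ack=272 B_seq=272 B_ack=5000

5000 272 272 5000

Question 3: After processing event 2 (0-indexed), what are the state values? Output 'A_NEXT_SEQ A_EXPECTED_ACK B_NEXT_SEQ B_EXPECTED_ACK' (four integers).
After event 0: A_seq=5000 A_ack=272 B_seq=272 B_ack=5000
After event 1: A_seq=5000 A_ack=459 B_seq=459 B_ack=5000
After event 2: A_seq=5000 A_ack=459 B_seq=621 B_ack=5000

5000 459 621 5000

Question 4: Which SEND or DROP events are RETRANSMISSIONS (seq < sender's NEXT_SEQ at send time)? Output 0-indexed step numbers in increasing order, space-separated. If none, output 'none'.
Answer: none

Derivation:
Step 0: SEND seq=200 -> fresh
Step 1: SEND seq=272 -> fresh
Step 2: DROP seq=459 -> fresh
Step 3: SEND seq=621 -> fresh
Step 4: SEND seq=813 -> fresh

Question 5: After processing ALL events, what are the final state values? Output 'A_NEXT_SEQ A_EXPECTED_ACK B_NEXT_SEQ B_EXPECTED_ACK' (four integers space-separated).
Answer: 5000 459 994 5000

Derivation:
After event 0: A_seq=5000 A_ack=272 B_seq=272 B_ack=5000
After event 1: A_seq=5000 A_ack=459 B_seq=459 B_ack=5000
After event 2: A_seq=5000 A_ack=459 B_seq=621 B_ack=5000
After event 3: A_seq=5000 A_ack=459 B_seq=813 B_ack=5000
After event 4: A_seq=5000 A_ack=459 B_seq=994 B_ack=5000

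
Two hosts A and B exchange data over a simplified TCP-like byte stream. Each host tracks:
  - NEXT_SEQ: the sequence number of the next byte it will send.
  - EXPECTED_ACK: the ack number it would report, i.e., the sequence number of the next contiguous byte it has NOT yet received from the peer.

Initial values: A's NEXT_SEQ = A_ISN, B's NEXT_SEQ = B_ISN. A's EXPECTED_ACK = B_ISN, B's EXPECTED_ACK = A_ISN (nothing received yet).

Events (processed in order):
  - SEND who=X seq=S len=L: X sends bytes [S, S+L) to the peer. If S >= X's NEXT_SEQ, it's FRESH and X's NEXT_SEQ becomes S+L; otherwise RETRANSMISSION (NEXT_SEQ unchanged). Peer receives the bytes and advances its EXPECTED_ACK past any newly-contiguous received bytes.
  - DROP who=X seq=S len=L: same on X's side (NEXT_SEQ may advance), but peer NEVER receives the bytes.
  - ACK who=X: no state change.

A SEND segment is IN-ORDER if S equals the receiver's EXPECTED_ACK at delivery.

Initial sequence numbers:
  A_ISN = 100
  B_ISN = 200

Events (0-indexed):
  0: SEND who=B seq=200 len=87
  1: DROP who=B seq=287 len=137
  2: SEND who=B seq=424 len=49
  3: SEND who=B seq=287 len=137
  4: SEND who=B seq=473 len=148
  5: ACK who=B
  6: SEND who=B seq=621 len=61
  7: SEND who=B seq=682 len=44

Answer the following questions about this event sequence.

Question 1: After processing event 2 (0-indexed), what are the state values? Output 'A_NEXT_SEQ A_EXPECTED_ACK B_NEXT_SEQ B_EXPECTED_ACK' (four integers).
After event 0: A_seq=100 A_ack=287 B_seq=287 B_ack=100
After event 1: A_seq=100 A_ack=287 B_seq=424 B_ack=100
After event 2: A_seq=100 A_ack=287 B_seq=473 B_ack=100

100 287 473 100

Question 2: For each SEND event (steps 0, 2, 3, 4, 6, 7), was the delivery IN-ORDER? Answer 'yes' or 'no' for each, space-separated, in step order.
Answer: yes no yes yes yes yes

Derivation:
Step 0: SEND seq=200 -> in-order
Step 2: SEND seq=424 -> out-of-order
Step 3: SEND seq=287 -> in-order
Step 4: SEND seq=473 -> in-order
Step 6: SEND seq=621 -> in-order
Step 7: SEND seq=682 -> in-order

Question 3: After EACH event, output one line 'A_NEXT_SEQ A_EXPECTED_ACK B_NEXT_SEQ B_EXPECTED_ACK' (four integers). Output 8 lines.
100 287 287 100
100 287 424 100
100 287 473 100
100 473 473 100
100 621 621 100
100 621 621 100
100 682 682 100
100 726 726 100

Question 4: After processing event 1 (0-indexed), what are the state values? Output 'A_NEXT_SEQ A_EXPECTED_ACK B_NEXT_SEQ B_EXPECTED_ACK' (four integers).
After event 0: A_seq=100 A_ack=287 B_seq=287 B_ack=100
After event 1: A_seq=100 A_ack=287 B_seq=424 B_ack=100

100 287 424 100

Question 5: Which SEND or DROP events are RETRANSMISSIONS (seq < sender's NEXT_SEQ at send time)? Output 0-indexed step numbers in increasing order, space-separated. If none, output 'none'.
Step 0: SEND seq=200 -> fresh
Step 1: DROP seq=287 -> fresh
Step 2: SEND seq=424 -> fresh
Step 3: SEND seq=287 -> retransmit
Step 4: SEND seq=473 -> fresh
Step 6: SEND seq=621 -> fresh
Step 7: SEND seq=682 -> fresh

Answer: 3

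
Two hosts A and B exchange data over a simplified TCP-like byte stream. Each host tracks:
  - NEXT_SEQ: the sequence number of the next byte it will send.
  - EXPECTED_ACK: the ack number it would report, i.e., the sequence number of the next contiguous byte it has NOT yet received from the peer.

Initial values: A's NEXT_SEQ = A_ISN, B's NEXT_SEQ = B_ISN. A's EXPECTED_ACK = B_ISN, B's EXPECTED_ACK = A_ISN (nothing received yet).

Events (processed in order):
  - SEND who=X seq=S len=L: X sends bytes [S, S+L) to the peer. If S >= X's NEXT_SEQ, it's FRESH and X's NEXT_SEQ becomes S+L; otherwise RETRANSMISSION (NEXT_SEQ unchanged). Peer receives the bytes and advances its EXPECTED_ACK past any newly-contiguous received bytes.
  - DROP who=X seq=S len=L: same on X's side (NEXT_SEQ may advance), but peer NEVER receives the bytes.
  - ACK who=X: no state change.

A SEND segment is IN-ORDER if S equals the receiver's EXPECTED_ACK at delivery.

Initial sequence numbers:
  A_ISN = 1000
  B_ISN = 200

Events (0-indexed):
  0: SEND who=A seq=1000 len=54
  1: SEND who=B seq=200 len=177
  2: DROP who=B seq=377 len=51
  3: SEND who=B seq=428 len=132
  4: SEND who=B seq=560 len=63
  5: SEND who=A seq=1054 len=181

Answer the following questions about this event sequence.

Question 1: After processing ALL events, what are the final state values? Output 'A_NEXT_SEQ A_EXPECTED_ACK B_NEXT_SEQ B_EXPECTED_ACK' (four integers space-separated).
After event 0: A_seq=1054 A_ack=200 B_seq=200 B_ack=1054
After event 1: A_seq=1054 A_ack=377 B_seq=377 B_ack=1054
After event 2: A_seq=1054 A_ack=377 B_seq=428 B_ack=1054
After event 3: A_seq=1054 A_ack=377 B_seq=560 B_ack=1054
After event 4: A_seq=1054 A_ack=377 B_seq=623 B_ack=1054
After event 5: A_seq=1235 A_ack=377 B_seq=623 B_ack=1235

Answer: 1235 377 623 1235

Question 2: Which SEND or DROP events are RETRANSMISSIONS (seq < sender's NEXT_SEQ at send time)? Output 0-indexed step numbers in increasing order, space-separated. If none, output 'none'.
Answer: none

Derivation:
Step 0: SEND seq=1000 -> fresh
Step 1: SEND seq=200 -> fresh
Step 2: DROP seq=377 -> fresh
Step 3: SEND seq=428 -> fresh
Step 4: SEND seq=560 -> fresh
Step 5: SEND seq=1054 -> fresh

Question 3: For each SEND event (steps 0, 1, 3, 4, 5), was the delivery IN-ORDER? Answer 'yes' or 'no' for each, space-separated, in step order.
Step 0: SEND seq=1000 -> in-order
Step 1: SEND seq=200 -> in-order
Step 3: SEND seq=428 -> out-of-order
Step 4: SEND seq=560 -> out-of-order
Step 5: SEND seq=1054 -> in-order

Answer: yes yes no no yes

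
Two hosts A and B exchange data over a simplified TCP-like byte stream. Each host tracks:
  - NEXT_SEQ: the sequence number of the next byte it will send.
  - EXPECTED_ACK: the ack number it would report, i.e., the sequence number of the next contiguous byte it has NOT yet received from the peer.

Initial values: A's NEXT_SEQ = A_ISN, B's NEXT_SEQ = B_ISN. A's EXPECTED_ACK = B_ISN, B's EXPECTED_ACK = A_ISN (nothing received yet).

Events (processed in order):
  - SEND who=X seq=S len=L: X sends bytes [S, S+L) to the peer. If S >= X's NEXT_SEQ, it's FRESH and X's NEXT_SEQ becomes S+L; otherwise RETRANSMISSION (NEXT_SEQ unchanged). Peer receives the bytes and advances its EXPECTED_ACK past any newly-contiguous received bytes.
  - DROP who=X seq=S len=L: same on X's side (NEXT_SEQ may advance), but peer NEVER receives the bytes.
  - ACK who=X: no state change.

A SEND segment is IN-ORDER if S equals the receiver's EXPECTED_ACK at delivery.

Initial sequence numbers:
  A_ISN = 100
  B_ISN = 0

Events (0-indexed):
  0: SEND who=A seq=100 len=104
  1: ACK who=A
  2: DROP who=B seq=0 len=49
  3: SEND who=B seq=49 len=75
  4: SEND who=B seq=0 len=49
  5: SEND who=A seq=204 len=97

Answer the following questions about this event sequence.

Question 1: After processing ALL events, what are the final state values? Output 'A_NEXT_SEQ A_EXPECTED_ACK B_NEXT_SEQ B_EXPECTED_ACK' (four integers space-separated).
After event 0: A_seq=204 A_ack=0 B_seq=0 B_ack=204
After event 1: A_seq=204 A_ack=0 B_seq=0 B_ack=204
After event 2: A_seq=204 A_ack=0 B_seq=49 B_ack=204
After event 3: A_seq=204 A_ack=0 B_seq=124 B_ack=204
After event 4: A_seq=204 A_ack=124 B_seq=124 B_ack=204
After event 5: A_seq=301 A_ack=124 B_seq=124 B_ack=301

Answer: 301 124 124 301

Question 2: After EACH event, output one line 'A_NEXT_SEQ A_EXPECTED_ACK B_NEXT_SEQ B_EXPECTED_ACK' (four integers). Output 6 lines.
204 0 0 204
204 0 0 204
204 0 49 204
204 0 124 204
204 124 124 204
301 124 124 301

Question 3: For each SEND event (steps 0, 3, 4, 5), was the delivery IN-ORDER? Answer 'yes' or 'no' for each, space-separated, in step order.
Step 0: SEND seq=100 -> in-order
Step 3: SEND seq=49 -> out-of-order
Step 4: SEND seq=0 -> in-order
Step 5: SEND seq=204 -> in-order

Answer: yes no yes yes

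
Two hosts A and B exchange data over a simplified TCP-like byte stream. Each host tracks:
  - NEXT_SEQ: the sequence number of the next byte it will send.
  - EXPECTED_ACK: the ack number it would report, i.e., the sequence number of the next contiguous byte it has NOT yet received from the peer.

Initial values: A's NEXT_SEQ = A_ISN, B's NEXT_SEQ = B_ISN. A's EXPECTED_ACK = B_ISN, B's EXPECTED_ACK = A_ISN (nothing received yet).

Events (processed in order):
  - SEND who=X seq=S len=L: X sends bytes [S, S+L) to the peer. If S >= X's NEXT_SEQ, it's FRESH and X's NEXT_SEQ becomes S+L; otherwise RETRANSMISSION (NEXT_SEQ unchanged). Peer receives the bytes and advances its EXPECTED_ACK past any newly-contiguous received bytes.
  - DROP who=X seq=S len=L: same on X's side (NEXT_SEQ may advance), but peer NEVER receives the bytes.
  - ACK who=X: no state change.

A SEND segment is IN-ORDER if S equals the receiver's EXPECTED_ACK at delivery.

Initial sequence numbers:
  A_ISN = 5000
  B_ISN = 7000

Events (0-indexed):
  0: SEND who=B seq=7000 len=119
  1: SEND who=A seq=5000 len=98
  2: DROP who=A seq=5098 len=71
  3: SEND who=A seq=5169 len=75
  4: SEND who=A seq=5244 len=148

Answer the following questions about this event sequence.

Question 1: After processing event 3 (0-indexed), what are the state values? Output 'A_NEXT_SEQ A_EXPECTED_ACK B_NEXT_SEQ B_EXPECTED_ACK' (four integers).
After event 0: A_seq=5000 A_ack=7119 B_seq=7119 B_ack=5000
After event 1: A_seq=5098 A_ack=7119 B_seq=7119 B_ack=5098
After event 2: A_seq=5169 A_ack=7119 B_seq=7119 B_ack=5098
After event 3: A_seq=5244 A_ack=7119 B_seq=7119 B_ack=5098

5244 7119 7119 5098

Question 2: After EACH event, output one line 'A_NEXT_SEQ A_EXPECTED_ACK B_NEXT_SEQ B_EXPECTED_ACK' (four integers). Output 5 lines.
5000 7119 7119 5000
5098 7119 7119 5098
5169 7119 7119 5098
5244 7119 7119 5098
5392 7119 7119 5098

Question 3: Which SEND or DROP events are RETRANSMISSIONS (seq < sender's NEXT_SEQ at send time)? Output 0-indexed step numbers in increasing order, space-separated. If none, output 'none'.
Step 0: SEND seq=7000 -> fresh
Step 1: SEND seq=5000 -> fresh
Step 2: DROP seq=5098 -> fresh
Step 3: SEND seq=5169 -> fresh
Step 4: SEND seq=5244 -> fresh

Answer: none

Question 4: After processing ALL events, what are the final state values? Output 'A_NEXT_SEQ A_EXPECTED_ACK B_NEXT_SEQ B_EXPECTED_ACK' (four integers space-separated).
Answer: 5392 7119 7119 5098

Derivation:
After event 0: A_seq=5000 A_ack=7119 B_seq=7119 B_ack=5000
After event 1: A_seq=5098 A_ack=7119 B_seq=7119 B_ack=5098
After event 2: A_seq=5169 A_ack=7119 B_seq=7119 B_ack=5098
After event 3: A_seq=5244 A_ack=7119 B_seq=7119 B_ack=5098
After event 4: A_seq=5392 A_ack=7119 B_seq=7119 B_ack=5098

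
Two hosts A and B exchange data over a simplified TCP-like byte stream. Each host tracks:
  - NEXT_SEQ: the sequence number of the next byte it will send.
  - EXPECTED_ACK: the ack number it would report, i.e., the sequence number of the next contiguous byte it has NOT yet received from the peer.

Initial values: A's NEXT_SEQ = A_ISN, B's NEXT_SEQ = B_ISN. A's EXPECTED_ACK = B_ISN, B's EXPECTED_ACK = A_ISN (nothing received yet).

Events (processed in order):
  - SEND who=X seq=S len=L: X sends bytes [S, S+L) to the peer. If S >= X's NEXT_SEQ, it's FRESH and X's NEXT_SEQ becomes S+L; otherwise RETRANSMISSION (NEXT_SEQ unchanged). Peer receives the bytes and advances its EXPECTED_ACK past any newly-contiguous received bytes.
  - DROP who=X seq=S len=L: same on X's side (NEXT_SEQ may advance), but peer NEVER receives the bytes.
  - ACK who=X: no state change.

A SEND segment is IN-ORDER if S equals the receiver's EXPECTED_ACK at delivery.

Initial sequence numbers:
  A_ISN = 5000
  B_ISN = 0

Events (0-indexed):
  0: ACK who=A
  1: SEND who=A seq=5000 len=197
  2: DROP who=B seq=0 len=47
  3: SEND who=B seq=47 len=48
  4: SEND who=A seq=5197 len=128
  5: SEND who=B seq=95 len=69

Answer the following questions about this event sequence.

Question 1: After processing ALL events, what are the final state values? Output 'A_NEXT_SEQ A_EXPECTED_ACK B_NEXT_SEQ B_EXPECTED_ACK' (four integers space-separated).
After event 0: A_seq=5000 A_ack=0 B_seq=0 B_ack=5000
After event 1: A_seq=5197 A_ack=0 B_seq=0 B_ack=5197
After event 2: A_seq=5197 A_ack=0 B_seq=47 B_ack=5197
After event 3: A_seq=5197 A_ack=0 B_seq=95 B_ack=5197
After event 4: A_seq=5325 A_ack=0 B_seq=95 B_ack=5325
After event 5: A_seq=5325 A_ack=0 B_seq=164 B_ack=5325

Answer: 5325 0 164 5325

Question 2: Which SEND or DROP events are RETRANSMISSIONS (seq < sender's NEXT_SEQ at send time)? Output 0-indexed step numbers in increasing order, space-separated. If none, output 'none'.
Answer: none

Derivation:
Step 1: SEND seq=5000 -> fresh
Step 2: DROP seq=0 -> fresh
Step 3: SEND seq=47 -> fresh
Step 4: SEND seq=5197 -> fresh
Step 5: SEND seq=95 -> fresh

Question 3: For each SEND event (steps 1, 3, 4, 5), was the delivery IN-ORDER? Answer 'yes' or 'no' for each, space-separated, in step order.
Step 1: SEND seq=5000 -> in-order
Step 3: SEND seq=47 -> out-of-order
Step 4: SEND seq=5197 -> in-order
Step 5: SEND seq=95 -> out-of-order

Answer: yes no yes no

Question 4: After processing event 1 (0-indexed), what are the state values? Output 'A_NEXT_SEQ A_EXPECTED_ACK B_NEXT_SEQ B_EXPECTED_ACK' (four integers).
After event 0: A_seq=5000 A_ack=0 B_seq=0 B_ack=5000
After event 1: A_seq=5197 A_ack=0 B_seq=0 B_ack=5197

5197 0 0 5197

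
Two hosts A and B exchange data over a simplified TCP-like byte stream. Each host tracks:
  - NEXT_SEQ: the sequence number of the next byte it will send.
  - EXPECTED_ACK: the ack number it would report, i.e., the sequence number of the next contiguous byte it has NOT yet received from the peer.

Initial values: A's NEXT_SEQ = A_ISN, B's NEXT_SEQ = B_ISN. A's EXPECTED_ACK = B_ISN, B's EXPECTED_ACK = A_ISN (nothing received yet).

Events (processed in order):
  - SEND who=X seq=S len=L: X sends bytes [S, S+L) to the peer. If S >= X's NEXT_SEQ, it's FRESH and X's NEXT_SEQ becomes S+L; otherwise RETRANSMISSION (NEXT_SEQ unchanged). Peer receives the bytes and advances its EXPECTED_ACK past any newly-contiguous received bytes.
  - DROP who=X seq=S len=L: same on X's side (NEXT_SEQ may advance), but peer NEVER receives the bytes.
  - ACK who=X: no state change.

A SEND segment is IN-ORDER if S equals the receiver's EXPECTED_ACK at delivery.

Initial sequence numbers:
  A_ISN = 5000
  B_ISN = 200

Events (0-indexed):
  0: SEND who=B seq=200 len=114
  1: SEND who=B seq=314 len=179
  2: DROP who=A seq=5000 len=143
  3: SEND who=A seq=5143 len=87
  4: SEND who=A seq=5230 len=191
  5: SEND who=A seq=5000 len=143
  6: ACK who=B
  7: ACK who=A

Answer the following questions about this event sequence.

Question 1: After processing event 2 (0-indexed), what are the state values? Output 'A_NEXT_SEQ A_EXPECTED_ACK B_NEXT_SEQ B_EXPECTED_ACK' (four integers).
After event 0: A_seq=5000 A_ack=314 B_seq=314 B_ack=5000
After event 1: A_seq=5000 A_ack=493 B_seq=493 B_ack=5000
After event 2: A_seq=5143 A_ack=493 B_seq=493 B_ack=5000

5143 493 493 5000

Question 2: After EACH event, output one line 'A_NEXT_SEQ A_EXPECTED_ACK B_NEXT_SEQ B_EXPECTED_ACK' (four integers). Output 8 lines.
5000 314 314 5000
5000 493 493 5000
5143 493 493 5000
5230 493 493 5000
5421 493 493 5000
5421 493 493 5421
5421 493 493 5421
5421 493 493 5421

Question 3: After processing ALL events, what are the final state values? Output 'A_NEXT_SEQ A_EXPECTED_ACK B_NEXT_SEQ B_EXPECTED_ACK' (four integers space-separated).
After event 0: A_seq=5000 A_ack=314 B_seq=314 B_ack=5000
After event 1: A_seq=5000 A_ack=493 B_seq=493 B_ack=5000
After event 2: A_seq=5143 A_ack=493 B_seq=493 B_ack=5000
After event 3: A_seq=5230 A_ack=493 B_seq=493 B_ack=5000
After event 4: A_seq=5421 A_ack=493 B_seq=493 B_ack=5000
After event 5: A_seq=5421 A_ack=493 B_seq=493 B_ack=5421
After event 6: A_seq=5421 A_ack=493 B_seq=493 B_ack=5421
After event 7: A_seq=5421 A_ack=493 B_seq=493 B_ack=5421

Answer: 5421 493 493 5421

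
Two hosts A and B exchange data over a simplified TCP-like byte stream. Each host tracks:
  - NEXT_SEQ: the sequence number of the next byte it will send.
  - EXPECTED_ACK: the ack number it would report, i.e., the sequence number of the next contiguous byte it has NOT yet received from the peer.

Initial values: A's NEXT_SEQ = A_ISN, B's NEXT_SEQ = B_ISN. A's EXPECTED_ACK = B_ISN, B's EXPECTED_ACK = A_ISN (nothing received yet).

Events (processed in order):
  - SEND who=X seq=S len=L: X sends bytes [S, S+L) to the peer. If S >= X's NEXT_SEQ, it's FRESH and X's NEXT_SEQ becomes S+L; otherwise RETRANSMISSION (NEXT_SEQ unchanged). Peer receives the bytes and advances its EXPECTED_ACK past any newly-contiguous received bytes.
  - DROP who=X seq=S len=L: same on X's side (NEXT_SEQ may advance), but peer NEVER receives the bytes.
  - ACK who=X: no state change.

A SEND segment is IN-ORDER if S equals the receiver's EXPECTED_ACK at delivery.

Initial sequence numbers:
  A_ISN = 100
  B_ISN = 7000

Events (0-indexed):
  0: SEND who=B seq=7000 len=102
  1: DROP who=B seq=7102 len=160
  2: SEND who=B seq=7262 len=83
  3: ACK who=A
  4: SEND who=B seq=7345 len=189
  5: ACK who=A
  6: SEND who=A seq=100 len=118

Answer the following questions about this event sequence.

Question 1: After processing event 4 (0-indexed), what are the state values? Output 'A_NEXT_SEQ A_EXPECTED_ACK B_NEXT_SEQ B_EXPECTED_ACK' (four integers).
After event 0: A_seq=100 A_ack=7102 B_seq=7102 B_ack=100
After event 1: A_seq=100 A_ack=7102 B_seq=7262 B_ack=100
After event 2: A_seq=100 A_ack=7102 B_seq=7345 B_ack=100
After event 3: A_seq=100 A_ack=7102 B_seq=7345 B_ack=100
After event 4: A_seq=100 A_ack=7102 B_seq=7534 B_ack=100

100 7102 7534 100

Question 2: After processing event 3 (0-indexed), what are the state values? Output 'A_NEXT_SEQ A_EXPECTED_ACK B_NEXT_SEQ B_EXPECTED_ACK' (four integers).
After event 0: A_seq=100 A_ack=7102 B_seq=7102 B_ack=100
After event 1: A_seq=100 A_ack=7102 B_seq=7262 B_ack=100
After event 2: A_seq=100 A_ack=7102 B_seq=7345 B_ack=100
After event 3: A_seq=100 A_ack=7102 B_seq=7345 B_ack=100

100 7102 7345 100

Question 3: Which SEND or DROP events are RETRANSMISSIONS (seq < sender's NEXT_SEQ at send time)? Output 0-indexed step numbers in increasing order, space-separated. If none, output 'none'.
Answer: none

Derivation:
Step 0: SEND seq=7000 -> fresh
Step 1: DROP seq=7102 -> fresh
Step 2: SEND seq=7262 -> fresh
Step 4: SEND seq=7345 -> fresh
Step 6: SEND seq=100 -> fresh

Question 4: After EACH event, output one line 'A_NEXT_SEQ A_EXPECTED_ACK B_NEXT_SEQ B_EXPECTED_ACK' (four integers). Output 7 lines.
100 7102 7102 100
100 7102 7262 100
100 7102 7345 100
100 7102 7345 100
100 7102 7534 100
100 7102 7534 100
218 7102 7534 218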